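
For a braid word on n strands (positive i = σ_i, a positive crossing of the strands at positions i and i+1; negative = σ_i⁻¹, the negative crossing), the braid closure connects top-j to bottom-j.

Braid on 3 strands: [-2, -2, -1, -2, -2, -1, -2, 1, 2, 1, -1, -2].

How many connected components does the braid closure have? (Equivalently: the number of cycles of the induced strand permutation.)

1

Derivation:
Track the strand permutation on 3 strands, starting from identity.
  step 1: s2^-1 swaps positions 2,3 -> [1 3 2]
  step 2: s2^-1 swaps positions 2,3 -> [1 2 3]
  step 3: s1^-1 swaps positions 1,2 -> [2 1 3]
  step 4: s2^-1 swaps positions 2,3 -> [2 3 1]
  step 5: s2^-1 swaps positions 2,3 -> [2 1 3]
  step 6: s1^-1 swaps positions 1,2 -> [1 2 3]
  step 7: s2^-1 swaps positions 2,3 -> [1 3 2]
  step 8: s1 swaps positions 1,2 -> [3 1 2]
  step 9: s2 swaps positions 2,3 -> [3 2 1]
  step 10: s1 swaps positions 1,2 -> [2 3 1]
  step 11: s1^-1 swaps positions 1,2 -> [3 2 1]
  step 12: s2^-1 swaps positions 2,3 -> [3 1 2]
Final permutation (position -> original strand): [3 1 2]
Closure components = cycle count of this permutation = 1.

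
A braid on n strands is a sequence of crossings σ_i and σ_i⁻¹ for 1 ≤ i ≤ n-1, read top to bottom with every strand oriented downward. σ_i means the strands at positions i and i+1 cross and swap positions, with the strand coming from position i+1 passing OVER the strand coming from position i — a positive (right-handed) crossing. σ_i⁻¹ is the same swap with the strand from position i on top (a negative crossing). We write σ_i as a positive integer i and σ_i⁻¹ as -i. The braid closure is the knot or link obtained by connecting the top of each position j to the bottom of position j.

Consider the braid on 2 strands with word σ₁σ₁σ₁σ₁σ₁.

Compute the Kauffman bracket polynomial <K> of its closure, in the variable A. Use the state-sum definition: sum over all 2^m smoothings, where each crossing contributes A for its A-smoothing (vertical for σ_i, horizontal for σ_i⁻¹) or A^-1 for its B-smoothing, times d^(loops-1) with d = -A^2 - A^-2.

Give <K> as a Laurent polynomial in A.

Braid: s1 s1 s1 s1 s1 on 2 strands, 5 crossings.
Writhe w = (#positive) - (#negative) = 5 - 0 = 5.
Enumerate smoothing states for the bracket polynomial. There are 2^5 = 32 states.
Smooth each crossing (0=||, 1=⌣⌢); contribution A^(Σ sign_k(1-2s_k)) * d^(L-1).
  state 00000: A-exp=+5, loops=2, term = A^5 * d^1
  state 00001: A-exp=+3, loops=1, term = A^3 * d^0
  state 00010: A-exp=+3, loops=1, term = A^3 * d^0
  state 00011: A-exp=+1, loops=2, term = A^1 * d^1
  state 00100: A-exp=+3, loops=1, term = A^3 * d^0
  state 00101: A-exp=+1, loops=2, term = A^1 * d^1
  state 00110: A-exp=+1, loops=2, term = A^1 * d^1
  state 00111: A-exp=-1, loops=3, term = A^-1 * d^2
  state 01000: A-exp=+3, loops=1, term = A^3 * d^0
  state 01001: A-exp=+1, loops=2, term = A^1 * d^1
  state 01010: A-exp=+1, loops=2, term = A^1 * d^1
  state 01011: A-exp=-1, loops=3, term = A^-1 * d^2
  state 01100: A-exp=+1, loops=2, term = A^1 * d^1
  state 01101: A-exp=-1, loops=3, term = A^-1 * d^2
  state 01110: A-exp=-1, loops=3, term = A^-1 * d^2
  state 01111: A-exp=-3, loops=4, term = A^-3 * d^3
  state 10000: A-exp=+3, loops=1, term = A^3 * d^0
  state 10001: A-exp=+1, loops=2, term = A^1 * d^1
  state 10010: A-exp=+1, loops=2, term = A^1 * d^1
  state 10011: A-exp=-1, loops=3, term = A^-1 * d^2
  state 10100: A-exp=+1, loops=2, term = A^1 * d^1
  state 10101: A-exp=-1, loops=3, term = A^-1 * d^2
  state 10110: A-exp=-1, loops=3, term = A^-1 * d^2
  state 10111: A-exp=-3, loops=4, term = A^-3 * d^3
  state 11000: A-exp=+1, loops=2, term = A^1 * d^1
  state 11001: A-exp=-1, loops=3, term = A^-1 * d^2
  state 11010: A-exp=-1, loops=3, term = A^-1 * d^2
  state 11011: A-exp=-3, loops=4, term = A^-3 * d^3
  state 11100: A-exp=-1, loops=3, term = A^-1 * d^2
  state 11101: A-exp=-3, loops=4, term = A^-3 * d^3
  state 11110: A-exp=-3, loops=4, term = A^-3 * d^3
  state 11111: A-exp=-5, loops=5, term = A^-5 * d^4
Collect the terms by A-exponent (count of states per loop number):
Powers of d = -A^2 - A^-2: d^2 = A^4 + 2 + A^-4; d^3 = -A^6 - 3*A^2 - 3*A^-2 - A^-6; d^4 = A^8 + 4*A^4 + 6 + 4*A^-4 + A^-8.
  A^5 * (d) = -A^7 - A^3
  A^3 * (5) = 5*A^3
  A^1 * (10*d) = -10*A^3 - 10*A^-1
  A^-1 * (10*d^2) = 10*A^3 + 20*A^-1 + 10*A^-5
  A^-3 * (5*d^3) = -5*A^3 - 15*A^-1 - 15*A^-5 - 5*A^-9
  A^-5 * (d^4) = A^3 + 4*A^-1 + 6*A^-5 + 4*A^-9 + A^-13
Summing the groups: <K> = -A^7 - A^-1 + A^-5 - A^-9 + A^-13

Answer: -A^7 - A^-1 + A^-5 - A^-9 + A^-13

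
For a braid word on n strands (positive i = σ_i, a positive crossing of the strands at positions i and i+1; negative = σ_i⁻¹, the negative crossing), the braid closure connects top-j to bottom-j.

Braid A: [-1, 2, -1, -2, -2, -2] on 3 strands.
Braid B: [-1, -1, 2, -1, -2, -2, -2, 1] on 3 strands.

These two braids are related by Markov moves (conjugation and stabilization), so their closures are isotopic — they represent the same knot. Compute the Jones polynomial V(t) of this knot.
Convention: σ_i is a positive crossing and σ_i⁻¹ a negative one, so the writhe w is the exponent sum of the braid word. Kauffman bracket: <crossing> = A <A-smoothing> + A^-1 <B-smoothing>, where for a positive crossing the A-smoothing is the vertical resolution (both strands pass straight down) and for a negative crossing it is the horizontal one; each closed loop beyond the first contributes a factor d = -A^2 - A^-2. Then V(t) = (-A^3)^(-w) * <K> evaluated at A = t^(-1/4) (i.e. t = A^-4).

Markov-equivalent braids have isotopic closures, hence identical knot invariants. Strip the Markov moves from each word to reach a common short braid β, then compute V(t) once on β.
Braid A: s1^-1 s2 s1^-1 s2^-1 s2^-1 s2^-1 on 3 strands has no conjugating prefix/suffix or stabilization to strip; take β = s1^-1 s2 s1^-1 s2^-1 s2^-1 s2^-1.
Braid B: s1^-1 s1^-1 s2 s1^-1 s2^-1 s2^-1 s2^-1 s1 on 3 strands reduces by inverse Markov moves (closure unchanged at each step):
  Deconjugate: the word is γ·β·γ⁻¹ with γ = s1^-1 (prefix) and γ⁻¹ = s1 (suffix); strip both.
Reduced to β = s1^-1 s2 s1^-1 s2^-1 s2^-1 s2^-1 on 3 strands, 6 crossings.
Both give the same β = s1^-1 s2 s1^-1 s2^-1 s2^-1 s2^-1 on 3 strands, so one state sum suffices:
Braid: s1^-1 s2 s1^-1 s2^-1 s2^-1 s2^-1 on 3 strands, 6 crossings.
Writhe w = (#positive) - (#negative) = 1 - 5 = -4.
Computing the Kauffman bracket via state sum. There are 2^6 = 64 states.
Smooth each crossing (0=||, 1=⌣⌢); contribution A^(Σ sign_k(1-2s_k)) * d^(L-1).
Tabulate the states by total A-exponent and number of loops L (A-exp: L × count):
  A^6: L=4 ×1
  A^4: L=3 ×6
  A^2: L=2 ×12, L=4 ×3
  A^0: L=1 ×9, L=3 ×10, L=5 ×1
  A^-2: L=2 ×12, L=4 ×3
  A^-4: L=1 ×2, L=3 ×4
  A^-6: L=2 ×1
Each group contributes A^e * Σ count * d^(L-1):
Powers of d = -A^2 - A^-2: d^2 = A^4 + 2 + A^-4; d^3 = -A^6 - 3*A^2 - 3*A^-2 - A^-6; d^4 = A^8 + 4*A^4 + 6 + 4*A^-4 + A^-8.
  A^6 * (d^3) = -A^12 - 3*A^8 - 3*A^4 - 1
  A^4 * (6*d^2) = 6*A^8 + 12*A^4 + 6
  A^2 * (12*d + 3*d^3) = -3*A^8 - 21*A^4 - 21 - 3*A^-4
  A^0 * (9 + 10*d^2 + d^4) = A^8 + 14*A^4 + 35 + 14*A^-4 + A^-8
  A^-2 * (12*d + 3*d^3) = -3*A^4 - 21 - 21*A^-4 - 3*A^-8
  A^-4 * (2 + 4*d^2) = 4 + 10*A^-4 + 4*A^-8
  A^-6 * (d) = -A^-4 - A^-8
Summing the groups: <K> = -A^12 + A^8 - A^4 + 2 - A^-4 + A^-8
Normalise by the writhe: (-A^3)^(-w) = (-A^3)^(4) = A^12, so f(A) = A^12 * <K> = -A^24 + A^20 - A^16 + 2*A^12 - A^8 + A^4.
Substitute A = t^(-1/4), i.e. A^e → t^(-e/4): V(t) = t^-1 - t^-2 + 2*t^-3 - t^-4 + t^-5 - t^-6

Answer: t^-1 - t^-2 + 2*t^-3 - t^-4 + t^-5 - t^-6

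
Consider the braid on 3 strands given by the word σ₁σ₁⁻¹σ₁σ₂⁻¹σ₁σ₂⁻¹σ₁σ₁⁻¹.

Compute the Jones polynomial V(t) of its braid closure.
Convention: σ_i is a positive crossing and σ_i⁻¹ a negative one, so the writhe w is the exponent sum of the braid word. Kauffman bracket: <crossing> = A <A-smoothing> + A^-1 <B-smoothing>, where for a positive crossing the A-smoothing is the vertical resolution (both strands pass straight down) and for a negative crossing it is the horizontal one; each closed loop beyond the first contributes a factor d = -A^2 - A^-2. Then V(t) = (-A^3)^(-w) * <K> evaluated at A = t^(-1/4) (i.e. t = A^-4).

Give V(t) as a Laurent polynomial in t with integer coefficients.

t^2 - t + 1 - t^-1 + t^-2

Derivation:
The presented braid s1 s1^-1 s1 s2^-1 s1 s2^-1 s1 s1^-1 on 3 strands reduces by inverse Markov moves (closure unchanged at each step):
  Deconjugate: the word is γ·β·γ⁻¹ with γ = s1 s1^-1 (prefix) and γ⁻¹ = s1 s1^-1 (suffix); strip both.
Reduced to β = s1 s2^-1 s1 s2^-1 on 3 strands, 4 crossings.
Compute on β:
Braid: s1 s2^-1 s1 s2^-1 on 3 strands, 4 crossings.
Writhe w = (#positive) - (#negative) = 2 - 2 = 0.
Enumerate smoothing states for the bracket polynomial. There are 2^4 = 16 states.
For each crossing: s=0 is the vertical smoothing, s=1 horizontal. Crossing k contributes A^(sign_k * (1 - 2*s_k)); loop factor d = -A^2 - A^-2.
  state 0000: A-exp=+0, loops=3, term = A^0 * d^2
  state 0001: A-exp=+2, loops=2, term = A^2 * d^1
  state 0010: A-exp=-2, loops=2, term = A^-2 * d^1
  state 0011: A-exp=+0, loops=1, term = A^0 * d^0
  state 0100: A-exp=+2, loops=2, term = A^2 * d^1
  state 0101: A-exp=+4, loops=3, term = A^4 * d^2
  state 0110: A-exp=+0, loops=1, term = A^0 * d^0
  state 0111: A-exp=+2, loops=2, term = A^2 * d^1
  state 1000: A-exp=-2, loops=2, term = A^-2 * d^1
  state 1001: A-exp=+0, loops=1, term = A^0 * d^0
  state 1010: A-exp=-4, loops=3, term = A^-4 * d^2
  state 1011: A-exp=-2, loops=2, term = A^-2 * d^1
  state 1100: A-exp=+0, loops=1, term = A^0 * d^0
  state 1101: A-exp=+2, loops=2, term = A^2 * d^1
  state 1110: A-exp=-2, loops=2, term = A^-2 * d^1
  state 1111: A-exp=+0, loops=1, term = A^0 * d^0
Collect the terms by A-exponent (count of states per loop number):
Powers of d = -A^2 - A^-2: d^2 = A^4 + 2 + A^-4.
  A^4 * (d^2) = A^8 + 2*A^4 + 1
  A^2 * (4*d) = -4*A^4 - 4
  A^0 * (5 + d^2) = A^4 + 7 + A^-4
  A^-2 * (4*d) = -4 - 4*A^-4
  A^-4 * (d^2) = 1 + 2*A^-4 + A^-8
Summing the groups: <K> = A^8 - A^4 + 1 - A^-4 + A^-8
Normalise by the writhe: (-A^3)^(-w) = (-A^3)^(0) = 1, so f(A) = 1 * <K> = A^8 - A^4 + 1 - A^-4 + A^-8.
Substitute A = t^(-1/4), i.e. A^e → t^(-e/4): V(t) = t^2 - t + 1 - t^-1 + t^-2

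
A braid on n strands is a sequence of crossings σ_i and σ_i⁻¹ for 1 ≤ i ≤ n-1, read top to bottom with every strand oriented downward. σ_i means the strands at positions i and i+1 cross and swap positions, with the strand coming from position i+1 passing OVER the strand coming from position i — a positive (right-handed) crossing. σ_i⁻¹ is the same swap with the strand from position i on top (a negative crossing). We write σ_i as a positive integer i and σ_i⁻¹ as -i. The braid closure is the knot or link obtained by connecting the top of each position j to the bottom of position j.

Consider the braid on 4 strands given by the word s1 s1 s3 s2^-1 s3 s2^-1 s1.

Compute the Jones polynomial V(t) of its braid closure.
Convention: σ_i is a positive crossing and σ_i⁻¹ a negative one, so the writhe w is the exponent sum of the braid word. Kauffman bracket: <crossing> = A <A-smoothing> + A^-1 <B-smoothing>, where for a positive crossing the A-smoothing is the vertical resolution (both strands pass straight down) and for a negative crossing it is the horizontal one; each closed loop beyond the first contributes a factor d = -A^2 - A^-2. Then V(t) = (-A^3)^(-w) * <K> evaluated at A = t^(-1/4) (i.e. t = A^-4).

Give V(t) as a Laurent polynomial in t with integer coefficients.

Braid: s1 s1 s3 s2^-1 s3 s2^-1 s1 on 4 strands, 7 crossings.
Writhe w = (#positive) - (#negative) = 5 - 2 = 3.
Computing the Kauffman bracket via state sum. There are 2^7 = 128 states.
For each crossing: s=0 is the vertical smoothing, s=1 horizontal. Crossing k contributes A^(sign_k * (1 - 2*s_k)); loop factor d = -A^2 - A^-2.
Tabulate the states by total A-exponent and number of loops L (A-exp: L × count):
  A^7: L=4 ×1
  A^5: L=3 ×7
  A^3: L=2 ×17, L=4 ×4
  A^1: L=1 ×15, L=3 ×19, L=5 ×1
  A^-1: L=2 ×27, L=4 ×8
  A^-3: L=3 ×20, L=5 ×1
  A^-5: L=4 ×7
  A^-7: L=5 ×1
Each group contributes A^e * Σ count * d^(L-1):
Powers of d = -A^2 - A^-2: d^2 = A^4 + 2 + A^-4; d^3 = -A^6 - 3*A^2 - 3*A^-2 - A^-6; d^4 = A^8 + 4*A^4 + 6 + 4*A^-4 + A^-8.
  A^7 * (d^3) = -A^13 - 3*A^9 - 3*A^5 - A
  A^5 * (7*d^2) = 7*A^9 + 14*A^5 + 7*A
  A^3 * (17*d + 4*d^3) = -4*A^9 - 29*A^5 - 29*A - 4*A^-3
  A^1 * (15 + 19*d^2 + d^4) = A^9 + 23*A^5 + 59*A + 23*A^-3 + A^-7
  A^-1 * (27*d + 8*d^3) = -8*A^5 - 51*A - 51*A^-3 - 8*A^-7
  A^-3 * (20*d^2 + d^4) = A^5 + 24*A + 46*A^-3 + 24*A^-7 + A^-11
  A^-5 * (7*d^3) = -7*A - 21*A^-3 - 21*A^-7 - 7*A^-11
  A^-7 * (d^4) = A + 4*A^-3 + 6*A^-7 + 4*A^-11 + A^-15
Summing the groups: <K> = -A^13 + A^9 - 2*A^5 + 3*A - 3*A^-3 + 2*A^-7 - 2*A^-11 + A^-15
Normalise by the writhe: (-A^3)^(-w) = (-A^3)^(-3) = -A^-9, so f(A) = -A^-9 * <K> = A^4 - 1 + 2*A^-4 - 3*A^-8 + 3*A^-12 - 2*A^-16 + 2*A^-20 - A^-24.
Substitute A = t^(-1/4), i.e. A^e → t^(-e/4): V(t) = -t^6 + 2*t^5 - 2*t^4 + 3*t^3 - 3*t^2 + 2*t - 1 + t^-1

Answer: -t^6 + 2*t^5 - 2*t^4 + 3*t^3 - 3*t^2 + 2*t - 1 + t^-1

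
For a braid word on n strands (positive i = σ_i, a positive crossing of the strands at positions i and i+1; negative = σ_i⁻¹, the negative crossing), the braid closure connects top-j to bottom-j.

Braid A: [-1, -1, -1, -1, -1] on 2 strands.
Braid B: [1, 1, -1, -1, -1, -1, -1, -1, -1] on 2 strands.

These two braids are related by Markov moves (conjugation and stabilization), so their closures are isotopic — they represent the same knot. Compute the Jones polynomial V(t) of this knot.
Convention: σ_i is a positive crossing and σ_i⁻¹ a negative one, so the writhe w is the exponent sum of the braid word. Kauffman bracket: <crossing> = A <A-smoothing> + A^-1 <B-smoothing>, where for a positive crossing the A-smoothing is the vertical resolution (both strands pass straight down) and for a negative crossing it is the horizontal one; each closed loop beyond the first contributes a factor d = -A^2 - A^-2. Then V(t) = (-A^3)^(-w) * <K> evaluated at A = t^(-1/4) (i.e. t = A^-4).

t^-2 + t^-4 - t^-5 + t^-6 - t^-7

Derivation:
Markov-equivalent braids have isotopic closures, hence identical knot invariants. Strip the Markov moves from each word to reach a common short braid β, then compute V(t) once on β.
Braid A: s1^-1 s1^-1 s1^-1 s1^-1 s1^-1 on 2 strands has no conjugating prefix/suffix or stabilization to strip; take β = s1^-1 s1^-1 s1^-1 s1^-1 s1^-1.
Braid B: s1 s1 s1^-1 s1^-1 s1^-1 s1^-1 s1^-1 s1^-1 s1^-1 on 2 strands reduces by inverse Markov moves (closure unchanged at each step):
  Deconjugate: the word is γ·β·γ⁻¹ with γ = s1 s1 (prefix) and γ⁻¹ = s1^-1 s1^-1 (suffix); strip both.
Reduced to β = s1^-1 s1^-1 s1^-1 s1^-1 s1^-1 on 2 strands, 5 crossings.
Both give the same β = s1^-1 s1^-1 s1^-1 s1^-1 s1^-1 on 2 strands, so one state sum suffices:
Braid: s1^-1 s1^-1 s1^-1 s1^-1 s1^-1 on 2 strands, 5 crossings.
Writhe w = (#positive) - (#negative) = 0 - 5 = -5.
Computing the Kauffman bracket via state sum. There are 2^5 = 32 states.
For each crossing: s=0 is the vertical smoothing, s=1 horizontal. Crossing k contributes A^(sign_k * (1 - 2*s_k)); loop factor d = -A^2 - A^-2.
  state 00000: A-exp=-5, loops=2, term = A^-5 * d^1
  state 00001: A-exp=-3, loops=1, term = A^-3 * d^0
  state 00010: A-exp=-3, loops=1, term = A^-3 * d^0
  state 00011: A-exp=-1, loops=2, term = A^-1 * d^1
  state 00100: A-exp=-3, loops=1, term = A^-3 * d^0
  state 00101: A-exp=-1, loops=2, term = A^-1 * d^1
  state 00110: A-exp=-1, loops=2, term = A^-1 * d^1
  state 00111: A-exp=+1, loops=3, term = A^1 * d^2
  state 01000: A-exp=-3, loops=1, term = A^-3 * d^0
  state 01001: A-exp=-1, loops=2, term = A^-1 * d^1
  state 01010: A-exp=-1, loops=2, term = A^-1 * d^1
  state 01011: A-exp=+1, loops=3, term = A^1 * d^2
  state 01100: A-exp=-1, loops=2, term = A^-1 * d^1
  state 01101: A-exp=+1, loops=3, term = A^1 * d^2
  state 01110: A-exp=+1, loops=3, term = A^1 * d^2
  state 01111: A-exp=+3, loops=4, term = A^3 * d^3
  state 10000: A-exp=-3, loops=1, term = A^-3 * d^0
  state 10001: A-exp=-1, loops=2, term = A^-1 * d^1
  state 10010: A-exp=-1, loops=2, term = A^-1 * d^1
  state 10011: A-exp=+1, loops=3, term = A^1 * d^2
  state 10100: A-exp=-1, loops=2, term = A^-1 * d^1
  state 10101: A-exp=+1, loops=3, term = A^1 * d^2
  state 10110: A-exp=+1, loops=3, term = A^1 * d^2
  state 10111: A-exp=+3, loops=4, term = A^3 * d^3
  state 11000: A-exp=-1, loops=2, term = A^-1 * d^1
  state 11001: A-exp=+1, loops=3, term = A^1 * d^2
  state 11010: A-exp=+1, loops=3, term = A^1 * d^2
  state 11011: A-exp=+3, loops=4, term = A^3 * d^3
  state 11100: A-exp=+1, loops=3, term = A^1 * d^2
  state 11101: A-exp=+3, loops=4, term = A^3 * d^3
  state 11110: A-exp=+3, loops=4, term = A^3 * d^3
  state 11111: A-exp=+5, loops=5, term = A^5 * d^4
Collect the terms by A-exponent (count of states per loop number):
Powers of d = -A^2 - A^-2: d^2 = A^4 + 2 + A^-4; d^3 = -A^6 - 3*A^2 - 3*A^-2 - A^-6; d^4 = A^8 + 4*A^4 + 6 + 4*A^-4 + A^-8.
  A^5 * (d^4) = A^13 + 4*A^9 + 6*A^5 + 4*A + A^-3
  A^3 * (5*d^3) = -5*A^9 - 15*A^5 - 15*A - 5*A^-3
  A^1 * (10*d^2) = 10*A^5 + 20*A + 10*A^-3
  A^-1 * (10*d) = -10*A - 10*A^-3
  A^-3 * (5) = 5*A^-3
  A^-5 * (d) = -A^-3 - A^-7
Summing the groups: <K> = A^13 - A^9 + A^5 - A - A^-7
Normalise by the writhe: (-A^3)^(-w) = (-A^3)^(5) = -A^15, so f(A) = -A^15 * <K> = -A^28 + A^24 - A^20 + A^16 + A^8.
Substitute A = t^(-1/4), i.e. A^e → t^(-e/4): V(t) = t^-2 + t^-4 - t^-5 + t^-6 - t^-7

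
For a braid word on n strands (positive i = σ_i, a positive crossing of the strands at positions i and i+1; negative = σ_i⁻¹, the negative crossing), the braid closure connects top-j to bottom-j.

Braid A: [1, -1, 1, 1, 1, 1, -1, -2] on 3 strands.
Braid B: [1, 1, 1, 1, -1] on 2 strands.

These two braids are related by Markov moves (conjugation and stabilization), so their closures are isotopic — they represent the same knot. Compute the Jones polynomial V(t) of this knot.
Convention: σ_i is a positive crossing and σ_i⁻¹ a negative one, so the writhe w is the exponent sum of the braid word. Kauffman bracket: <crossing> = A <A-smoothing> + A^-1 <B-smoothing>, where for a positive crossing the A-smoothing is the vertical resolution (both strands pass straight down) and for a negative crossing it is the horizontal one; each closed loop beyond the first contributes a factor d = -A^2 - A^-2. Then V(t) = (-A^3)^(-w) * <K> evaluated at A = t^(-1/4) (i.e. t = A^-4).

-t^4 + t^3 + t

Derivation:
Markov-equivalent braids have isotopic closures, hence identical knot invariants. Strip the Markov moves from each word to reach a common short braid β, then compute V(t) once on β.
Braid A: s1 s1^-1 s1 s1 s1 s1 s1^-1 s2^-1 on 3 strands reduces by inverse Markov moves (closure unchanged at each step):
  Destabilize: the word has the form β·s2^-1 where s2^-1 occurs only as the final letter (β ∈ B_2); drop it and the last strand → 2 strands.
  Deconjugate: the word is γ·β·γ⁻¹ with γ = s1 s1^-1 (prefix) and γ⁻¹ = s1 s1^-1 (suffix); strip both.
Reduced to β = s1 s1 s1 on 2 strands, 3 crossings.
Braid B: s1 s1 s1 s1 s1^-1 on 2 strands reduces by inverse Markov moves (closure unchanged at each step):
  Deconjugate: the word is γ·β·γ⁻¹ with γ = s1 (prefix) and γ⁻¹ = s1^-1 (suffix); strip both.
Reduced to β = s1 s1 s1 on 2 strands, 3 crossings.
Both give the same β = s1 s1 s1 on 2 strands, so one state sum suffices:
Braid: s1 s1 s1 on 2 strands, 3 crossings.
Writhe w = (#positive) - (#negative) = 3 - 0 = 3.
State-sum expansion of <K>. There are 2^3 = 8 states.
Smooth each crossing (0=||, 1=⌣⌢); contribution A^(Σ sign_k(1-2s_k)) * d^(L-1).
  state 000: A-exp=+3, loops=2, term = A^3 * d^1
  state 001: A-exp=+1, loops=1, term = A^1 * d^0
  state 010: A-exp=+1, loops=1, term = A^1 * d^0
  state 011: A-exp=-1, loops=2, term = A^-1 * d^1
  state 100: A-exp=+1, loops=1, term = A^1 * d^0
  state 101: A-exp=-1, loops=2, term = A^-1 * d^1
  state 110: A-exp=-1, loops=2, term = A^-1 * d^1
  state 111: A-exp=-3, loops=3, term = A^-3 * d^2
Collect the terms by A-exponent (count of states per loop number):
Powers of d = -A^2 - A^-2: d^2 = A^4 + 2 + A^-4.
  A^3 * (d) = -A^5 - A
  A^1 * (3) = 3*A
  A^-1 * (3*d) = -3*A - 3*A^-3
  A^-3 * (d^2) = A + 2*A^-3 + A^-7
Summing the groups: <K> = -A^5 - A^-3 + A^-7
Normalise by the writhe: (-A^3)^(-w) = (-A^3)^(-3) = -A^-9, so f(A) = -A^-9 * <K> = A^-4 + A^-12 - A^-16.
Substitute A = t^(-1/4), i.e. A^e → t^(-e/4): V(t) = -t^4 + t^3 + t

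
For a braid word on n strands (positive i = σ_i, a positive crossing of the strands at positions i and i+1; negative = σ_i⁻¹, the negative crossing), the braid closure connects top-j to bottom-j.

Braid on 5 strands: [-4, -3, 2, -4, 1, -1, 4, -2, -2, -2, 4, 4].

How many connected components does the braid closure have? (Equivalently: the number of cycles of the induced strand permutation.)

3

Derivation:
Track the strand permutation on 5 strands, starting from identity.
  step 1: s4^-1 swaps positions 4,5 -> [1 2 3 5 4]
  step 2: s3^-1 swaps positions 3,4 -> [1 2 5 3 4]
  step 3: s2 swaps positions 2,3 -> [1 5 2 3 4]
  step 4: s4^-1 swaps positions 4,5 -> [1 5 2 4 3]
  step 5: s1 swaps positions 1,2 -> [5 1 2 4 3]
  step 6: s1^-1 swaps positions 1,2 -> [1 5 2 4 3]
  step 7: s4 swaps positions 4,5 -> [1 5 2 3 4]
  step 8: s2^-1 swaps positions 2,3 -> [1 2 5 3 4]
  step 9: s2^-1 swaps positions 2,3 -> [1 5 2 3 4]
  step 10: s2^-1 swaps positions 2,3 -> [1 2 5 3 4]
  step 11: s4 swaps positions 4,5 -> [1 2 5 4 3]
  step 12: s4 swaps positions 4,5 -> [1 2 5 3 4]
Final permutation (position -> original strand): [1 2 5 3 4]
Closure components = cycle count of this permutation = 3.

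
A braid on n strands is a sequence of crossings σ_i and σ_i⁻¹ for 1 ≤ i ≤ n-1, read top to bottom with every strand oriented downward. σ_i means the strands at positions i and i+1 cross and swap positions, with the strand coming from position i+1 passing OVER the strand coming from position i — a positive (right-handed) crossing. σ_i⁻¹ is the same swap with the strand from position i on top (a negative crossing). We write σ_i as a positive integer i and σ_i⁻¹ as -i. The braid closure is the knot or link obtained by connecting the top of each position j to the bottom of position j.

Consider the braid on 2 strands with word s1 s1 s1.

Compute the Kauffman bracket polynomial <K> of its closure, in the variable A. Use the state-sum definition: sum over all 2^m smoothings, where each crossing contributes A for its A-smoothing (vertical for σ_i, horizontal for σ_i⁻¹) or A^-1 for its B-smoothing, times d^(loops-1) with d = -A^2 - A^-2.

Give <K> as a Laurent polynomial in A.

Braid: s1 s1 s1 on 2 strands, 3 crossings.
Writhe w = (#positive) - (#negative) = 3 - 0 = 3.
Enumerate smoothing states for the bracket polynomial. There are 2^3 = 8 states.
Smooth each crossing (0=||, 1=⌣⌢); contribution A^(Σ sign_k(1-2s_k)) * d^(L-1).
  state 000: A-exp=+3, loops=2, term = A^3 * d^1
  state 001: A-exp=+1, loops=1, term = A^1 * d^0
  state 010: A-exp=+1, loops=1, term = A^1 * d^0
  state 011: A-exp=-1, loops=2, term = A^-1 * d^1
  state 100: A-exp=+1, loops=1, term = A^1 * d^0
  state 101: A-exp=-1, loops=2, term = A^-1 * d^1
  state 110: A-exp=-1, loops=2, term = A^-1 * d^1
  state 111: A-exp=-3, loops=3, term = A^-3 * d^2
Collect the terms by A-exponent (count of states per loop number):
Powers of d = -A^2 - A^-2: d^2 = A^4 + 2 + A^-4.
  A^3 * (d) = -A^5 - A
  A^1 * (3) = 3*A
  A^-1 * (3*d) = -3*A - 3*A^-3
  A^-3 * (d^2) = A + 2*A^-3 + A^-7
Summing the groups: <K> = -A^5 - A^-3 + A^-7

Answer: -A^5 - A^-3 + A^-7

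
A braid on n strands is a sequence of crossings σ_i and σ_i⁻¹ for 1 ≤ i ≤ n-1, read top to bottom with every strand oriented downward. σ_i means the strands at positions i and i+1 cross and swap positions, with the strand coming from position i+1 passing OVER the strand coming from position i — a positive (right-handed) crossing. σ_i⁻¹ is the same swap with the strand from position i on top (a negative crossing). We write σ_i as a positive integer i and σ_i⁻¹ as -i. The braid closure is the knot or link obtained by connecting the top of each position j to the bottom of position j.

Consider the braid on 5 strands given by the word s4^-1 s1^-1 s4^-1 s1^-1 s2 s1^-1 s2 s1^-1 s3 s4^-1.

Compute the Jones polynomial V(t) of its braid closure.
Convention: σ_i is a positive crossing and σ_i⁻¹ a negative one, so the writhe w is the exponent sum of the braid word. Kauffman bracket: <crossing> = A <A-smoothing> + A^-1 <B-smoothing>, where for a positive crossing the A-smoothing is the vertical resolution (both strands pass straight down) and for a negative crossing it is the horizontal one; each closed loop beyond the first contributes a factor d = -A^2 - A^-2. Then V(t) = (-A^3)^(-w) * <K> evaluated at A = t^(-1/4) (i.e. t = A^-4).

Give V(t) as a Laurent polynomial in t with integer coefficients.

1 - t^-1 + 3*t^-2 - 4*t^-3 + 5*t^-4 - 6*t^-5 + 5*t^-6 - 4*t^-7 + 3*t^-8 - t^-9

Derivation:
Braid: s4^-1 s1^-1 s4^-1 s1^-1 s2 s1^-1 s2 s1^-1 s3 s4^-1 on 5 strands, 10 crossings.
Writhe w = (#positive) - (#negative) = 3 - 7 = -4.
Enumerate smoothing states for the bracket polynomial. There are 2^10 = 1024 states.
Smooth each crossing (0=||, 1=⌣⌢); contribution A^(Σ sign_k(1-2s_k)) * d^(L-1).
Tabulate the states by total A-exponent and number of loops L (A-exp: L × count):
  A^10: L=8 ×1
  A^8: L=7 ×10
  A^6: L=6 ×45
  A^4: L=5 ×118, L=7 ×2
  A^2: L=4 ×195, L=6 ×15
  A^0: L=3 ×203, L=5 ×49
  A^-2: L=2 ×123, L=4 ×85, L=6 ×2
  A^-4: L=1 ×33, L=3 ×78, L=5 ×9
  A^-6: L=2 ×29, L=4 ×16
  A^-8: L=3 ×9, L=5 ×1
  A^-10: L=4 ×1
Each group contributes A^e * Σ count * d^(L-1):
Powers of d = -A^2 - A^-2: d^2 = A^4 + 2 + A^-4; d^3 = -A^6 - 3*A^2 - 3*A^-2 - A^-6; d^4 = A^8 + 4*A^4 + 6 + 4*A^-4 + A^-8; d^5 = -A^10 - 5*A^6 - 10*A^2 - 10*A^-2 - 5*A^-6 - A^-10; d^6 = A^12 + 6*A^8 + 15*A^4 + 20 + 15*A^-4 + 6*A^-8 + A^-12; d^7 = -A^14 - 7*A^10 - 21*A^6 - 35*A^2 - 35*A^-2 - 21*A^-6 - 7*A^-10 - A^-14.
  A^10 * (d^7) = -A^24 - 7*A^20 - 21*A^16 - 35*A^12 - 35*A^8 - 21*A^4 - 7 - A^-4
  A^8 * (10*d^6) = 10*A^20 + 60*A^16 + 150*A^12 + 200*A^8 + 150*A^4 + 60 + 10*A^-4
  A^6 * (45*d^5) = -45*A^16 - 225*A^12 - 450*A^8 - 450*A^4 - 225 - 45*A^-4
  A^4 * (118*d^4 + 2*d^6) = 2*A^16 + 130*A^12 + 502*A^8 + 748*A^4 + 502 + 130*A^-4 + 2*A^-8
  A^2 * (195*d^3 + 15*d^5) = -15*A^12 - 270*A^8 - 735*A^4 - 735 - 270*A^-4 - 15*A^-8
  A^0 * (203*d^2 + 49*d^4) = 49*A^8 + 399*A^4 + 700 + 399*A^-4 + 49*A^-8
  A^-2 * (123*d + 85*d^3 + 2*d^5) = -2*A^8 - 95*A^4 - 398 - 398*A^-4 - 95*A^-8 - 2*A^-12
  A^-4 * (33 + 78*d^2 + 9*d^4) = 9*A^4 + 114 + 243*A^-4 + 114*A^-8 + 9*A^-12
  A^-6 * (29*d + 16*d^3) = -16 - 77*A^-4 - 77*A^-8 - 16*A^-12
  A^-8 * (9*d^2 + d^4) = 1 + 13*A^-4 + 24*A^-8 + 13*A^-12 + A^-16
  A^-10 * (d^3) = -A^-4 - 3*A^-8 - 3*A^-12 - A^-16
Summing the groups: <K> = -A^24 + 3*A^20 - 4*A^16 + 5*A^12 - 6*A^8 + 5*A^4 - 4 + 3*A^-4 - A^-8 + A^-12
Normalise by the writhe: (-A^3)^(-w) = (-A^3)^(4) = A^12, so f(A) = A^12 * <K> = -A^36 + 3*A^32 - 4*A^28 + 5*A^24 - 6*A^20 + 5*A^16 - 4*A^12 + 3*A^8 - A^4 + 1.
Substitute A = t^(-1/4), i.e. A^e → t^(-e/4): V(t) = 1 - t^-1 + 3*t^-2 - 4*t^-3 + 5*t^-4 - 6*t^-5 + 5*t^-6 - 4*t^-7 + 3*t^-8 - t^-9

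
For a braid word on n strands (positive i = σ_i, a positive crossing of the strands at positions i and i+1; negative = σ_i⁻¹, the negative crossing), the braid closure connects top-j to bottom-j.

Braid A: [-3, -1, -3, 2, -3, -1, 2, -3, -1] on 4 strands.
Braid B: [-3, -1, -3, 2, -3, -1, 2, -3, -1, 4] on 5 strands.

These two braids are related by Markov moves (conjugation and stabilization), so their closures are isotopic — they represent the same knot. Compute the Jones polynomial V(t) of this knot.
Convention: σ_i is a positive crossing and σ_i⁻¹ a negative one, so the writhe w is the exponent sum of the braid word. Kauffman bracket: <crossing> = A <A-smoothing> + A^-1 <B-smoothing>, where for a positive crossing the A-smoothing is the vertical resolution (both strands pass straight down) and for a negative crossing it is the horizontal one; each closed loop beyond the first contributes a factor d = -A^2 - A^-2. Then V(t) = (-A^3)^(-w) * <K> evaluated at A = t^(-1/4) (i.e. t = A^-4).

Markov-equivalent braids have isotopic closures, hence identical knot invariants. Strip the Markov moves from each word to reach a common short braid β, then compute V(t) once on β.
Braid A: s3^-1 s1^-1 s3^-1 s2 s3^-1 s1^-1 s2 s3^-1 s1^-1 on 4 strands has no conjugating prefix/suffix or stabilization to strip; take β = s3^-1 s1^-1 s3^-1 s2 s3^-1 s1^-1 s2 s3^-1 s1^-1.
Braid B: s3^-1 s1^-1 s3^-1 s2 s3^-1 s1^-1 s2 s3^-1 s1^-1 s4 on 5 strands reduces by inverse Markov moves (closure unchanged at each step):
  Destabilize: the word has the form β·s4 where s4 occurs only as the final letter (β ∈ B_4); drop it and the last strand → 4 strands.
Reduced to β = s3^-1 s1^-1 s3^-1 s2 s3^-1 s1^-1 s2 s3^-1 s1^-1 on 4 strands, 9 crossings.
Both give the same β = s3^-1 s1^-1 s3^-1 s2 s3^-1 s1^-1 s2 s3^-1 s1^-1 on 4 strands, so one state sum suffices:
Braid: s3^-1 s1^-1 s3^-1 s2 s3^-1 s1^-1 s2 s3^-1 s1^-1 on 4 strands, 9 crossings.
Writhe w = (#positive) - (#negative) = 2 - 7 = -5.
Enumerate smoothing states for the bracket polynomial. There are 2^9 = 512 states.
Each crossing splits two ways (0=vertical, 1=horizontal). The state's weight is A^(#A-smoothings - #B-smoothings) * d^(loops - 1).
Tabulate the states by total A-exponent and number of loops L (A-exp: L × count):
  A^9: L=7 ×1
  A^7: L=6 ×9
  A^5: L=5 ×36
  A^3: L=4 ×83, L=6 ×1
  A^1: L=3 ×118, L=5 ×8
  A^-1: L=2 ×100, L=4 ×26
  A^-3: L=1 ×41, L=3 ×42, L=5 ×1
  A^-5: L=2 ×31, L=4 ×5
  A^-7: L=3 ×9
  A^-9: L=4 ×1
Each group contributes A^e * Σ count * d^(L-1):
Powers of d = -A^2 - A^-2: d^2 = A^4 + 2 + A^-4; d^3 = -A^6 - 3*A^2 - 3*A^-2 - A^-6; d^4 = A^8 + 4*A^4 + 6 + 4*A^-4 + A^-8; d^5 = -A^10 - 5*A^6 - 10*A^2 - 10*A^-2 - 5*A^-6 - A^-10; d^6 = A^12 + 6*A^8 + 15*A^4 + 20 + 15*A^-4 + 6*A^-8 + A^-12.
  A^9 * (d^6) = A^21 + 6*A^17 + 15*A^13 + 20*A^9 + 15*A^5 + 6*A + A^-3
  A^7 * (9*d^5) = -9*A^17 - 45*A^13 - 90*A^9 - 90*A^5 - 45*A - 9*A^-3
  A^5 * (36*d^4) = 36*A^13 + 144*A^9 + 216*A^5 + 144*A + 36*A^-3
  A^3 * (83*d^3 + d^5) = -A^13 - 88*A^9 - 259*A^5 - 259*A - 88*A^-3 - A^-7
  A^1 * (118*d^2 + 8*d^4) = 8*A^9 + 150*A^5 + 284*A + 150*A^-3 + 8*A^-7
  A^-1 * (100*d + 26*d^3) = -26*A^5 - 178*A - 178*A^-3 - 26*A^-7
  A^-3 * (41 + 42*d^2 + d^4) = A^5 + 46*A + 131*A^-3 + 46*A^-7 + A^-11
  A^-5 * (31*d + 5*d^3) = -5*A - 46*A^-3 - 46*A^-7 - 5*A^-11
  A^-7 * (9*d^2) = 9*A^-3 + 18*A^-7 + 9*A^-11
  A^-9 * (d^3) = -A^-3 - 3*A^-7 - 3*A^-11 - A^-15
Summing the groups: <K> = A^21 - 3*A^17 + 5*A^13 - 6*A^9 + 7*A^5 - 7*A + 5*A^-3 - 4*A^-7 + 2*A^-11 - A^-15
Normalise by the writhe: (-A^3)^(-w) = (-A^3)^(5) = -A^15, so f(A) = -A^15 * <K> = -A^36 + 3*A^32 - 5*A^28 + 6*A^24 - 7*A^20 + 7*A^16 - 5*A^12 + 4*A^8 - 2*A^4 + 1.
Substitute A = t^(-1/4), i.e. A^e → t^(-e/4): V(t) = 1 - 2*t^-1 + 4*t^-2 - 5*t^-3 + 7*t^-4 - 7*t^-5 + 6*t^-6 - 5*t^-7 + 3*t^-8 - t^-9

Answer: 1 - 2*t^-1 + 4*t^-2 - 5*t^-3 + 7*t^-4 - 7*t^-5 + 6*t^-6 - 5*t^-7 + 3*t^-8 - t^-9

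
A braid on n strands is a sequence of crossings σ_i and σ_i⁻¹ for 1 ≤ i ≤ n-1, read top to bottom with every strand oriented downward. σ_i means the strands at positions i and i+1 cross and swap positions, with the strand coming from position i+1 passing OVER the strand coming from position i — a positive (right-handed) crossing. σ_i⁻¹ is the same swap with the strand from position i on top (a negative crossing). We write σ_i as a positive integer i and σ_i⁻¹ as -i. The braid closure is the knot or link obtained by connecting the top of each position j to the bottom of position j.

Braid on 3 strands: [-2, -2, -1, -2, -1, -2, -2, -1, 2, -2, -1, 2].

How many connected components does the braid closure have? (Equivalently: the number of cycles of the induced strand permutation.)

Track the strand permutation on 3 strands, starting from identity.
  step 1: s2^-1 swaps positions 2,3 -> [1 3 2]
  step 2: s2^-1 swaps positions 2,3 -> [1 2 3]
  step 3: s1^-1 swaps positions 1,2 -> [2 1 3]
  step 4: s2^-1 swaps positions 2,3 -> [2 3 1]
  step 5: s1^-1 swaps positions 1,2 -> [3 2 1]
  step 6: s2^-1 swaps positions 2,3 -> [3 1 2]
  step 7: s2^-1 swaps positions 2,3 -> [3 2 1]
  step 8: s1^-1 swaps positions 1,2 -> [2 3 1]
  step 9: s2 swaps positions 2,3 -> [2 1 3]
  step 10: s2^-1 swaps positions 2,3 -> [2 3 1]
  step 11: s1^-1 swaps positions 1,2 -> [3 2 1]
  step 12: s2 swaps positions 2,3 -> [3 1 2]
Final permutation (position -> original strand): [3 1 2]
Closure components = cycle count of this permutation = 1.

Answer: 1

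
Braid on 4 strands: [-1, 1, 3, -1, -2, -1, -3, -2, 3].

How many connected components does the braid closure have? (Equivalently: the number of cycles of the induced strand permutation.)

1

Derivation:
Track the strand permutation on 4 strands, starting from identity.
  step 1: s1^-1 swaps positions 1,2 -> [2 1 3 4]
  step 2: s1 swaps positions 1,2 -> [1 2 3 4]
  step 3: s3 swaps positions 3,4 -> [1 2 4 3]
  step 4: s1^-1 swaps positions 1,2 -> [2 1 4 3]
  step 5: s2^-1 swaps positions 2,3 -> [2 4 1 3]
  step 6: s1^-1 swaps positions 1,2 -> [4 2 1 3]
  step 7: s3^-1 swaps positions 3,4 -> [4 2 3 1]
  step 8: s2^-1 swaps positions 2,3 -> [4 3 2 1]
  step 9: s3 swaps positions 3,4 -> [4 3 1 2]
Final permutation (position -> original strand): [4 3 1 2]
Closure components = cycle count of this permutation = 1.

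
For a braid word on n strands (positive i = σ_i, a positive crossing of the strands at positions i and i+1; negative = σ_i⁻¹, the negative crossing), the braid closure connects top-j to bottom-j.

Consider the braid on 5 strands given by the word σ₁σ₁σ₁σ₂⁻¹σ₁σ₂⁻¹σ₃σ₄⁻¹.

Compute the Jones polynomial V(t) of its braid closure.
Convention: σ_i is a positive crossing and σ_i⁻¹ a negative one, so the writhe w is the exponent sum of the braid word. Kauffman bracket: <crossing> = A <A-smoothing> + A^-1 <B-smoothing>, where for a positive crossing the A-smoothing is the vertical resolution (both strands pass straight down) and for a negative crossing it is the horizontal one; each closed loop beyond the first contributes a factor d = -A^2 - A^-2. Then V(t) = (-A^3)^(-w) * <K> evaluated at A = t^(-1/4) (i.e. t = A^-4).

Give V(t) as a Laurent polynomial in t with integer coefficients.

t^5 - 2*t^4 + 2*t^3 - 2*t^2 + 2*t - 1 + t^-1

Derivation:
The presented braid s1 s1 s1 s2^-1 s1 s2^-1 s3 s4^-1 on 5 strands reduces by inverse Markov moves (closure unchanged at each step):
  Destabilize: the word has the form β·s4^-1 where s4^-1 occurs only as the final letter (β ∈ B_4); drop it and the last strand → 4 strands.
  Destabilize: the word has the form β·s3 where s3 occurs only as the final letter (β ∈ B_3); drop it and the last strand → 3 strands.
Reduced to β = s1 s1 s1 s2^-1 s1 s2^-1 on 3 strands, 6 crossings.
Compute on β:
Braid: s1 s1 s1 s2^-1 s1 s2^-1 on 3 strands, 6 crossings.
Writhe w = (#positive) - (#negative) = 4 - 2 = 2.
Computing the Kauffman bracket via state sum. There are 2^6 = 64 states.
For each crossing: s=0 is the vertical smoothing, s=1 horizontal. Crossing k contributes A^(sign_k * (1 - 2*s_k)); loop factor d = -A^2 - A^-2.
Tabulate the states by total A-exponent and number of loops L (A-exp: L × count):
  A^6: L=3 ×1
  A^4: L=2 ×6
  A^2: L=1 ×11, L=3 ×4
  A^0: L=2 ×19, L=4 ×1
  A^-2: L=3 ×15
  A^-4: L=4 ×6
  A^-6: L=5 ×1
Each group contributes A^e * Σ count * d^(L-1):
Powers of d = -A^2 - A^-2: d^2 = A^4 + 2 + A^-4; d^3 = -A^6 - 3*A^2 - 3*A^-2 - A^-6; d^4 = A^8 + 4*A^4 + 6 + 4*A^-4 + A^-8.
  A^6 * (d^2) = A^10 + 2*A^6 + A^2
  A^4 * (6*d) = -6*A^6 - 6*A^2
  A^2 * (11 + 4*d^2) = 4*A^6 + 19*A^2 + 4*A^-2
  A^0 * (19*d + d^3) = -A^6 - 22*A^2 - 22*A^-2 - A^-6
  A^-2 * (15*d^2) = 15*A^2 + 30*A^-2 + 15*A^-6
  A^-4 * (6*d^3) = -6*A^2 - 18*A^-2 - 18*A^-6 - 6*A^-10
  A^-6 * (d^4) = A^2 + 4*A^-2 + 6*A^-6 + 4*A^-10 + A^-14
Summing the groups: <K> = A^10 - A^6 + 2*A^2 - 2*A^-2 + 2*A^-6 - 2*A^-10 + A^-14
Normalise by the writhe: (-A^3)^(-w) = (-A^3)^(-2) = A^-6, so f(A) = A^-6 * <K> = A^4 - 1 + 2*A^-4 - 2*A^-8 + 2*A^-12 - 2*A^-16 + A^-20.
Substitute A = t^(-1/4), i.e. A^e → t^(-e/4): V(t) = t^5 - 2*t^4 + 2*t^3 - 2*t^2 + 2*t - 1 + t^-1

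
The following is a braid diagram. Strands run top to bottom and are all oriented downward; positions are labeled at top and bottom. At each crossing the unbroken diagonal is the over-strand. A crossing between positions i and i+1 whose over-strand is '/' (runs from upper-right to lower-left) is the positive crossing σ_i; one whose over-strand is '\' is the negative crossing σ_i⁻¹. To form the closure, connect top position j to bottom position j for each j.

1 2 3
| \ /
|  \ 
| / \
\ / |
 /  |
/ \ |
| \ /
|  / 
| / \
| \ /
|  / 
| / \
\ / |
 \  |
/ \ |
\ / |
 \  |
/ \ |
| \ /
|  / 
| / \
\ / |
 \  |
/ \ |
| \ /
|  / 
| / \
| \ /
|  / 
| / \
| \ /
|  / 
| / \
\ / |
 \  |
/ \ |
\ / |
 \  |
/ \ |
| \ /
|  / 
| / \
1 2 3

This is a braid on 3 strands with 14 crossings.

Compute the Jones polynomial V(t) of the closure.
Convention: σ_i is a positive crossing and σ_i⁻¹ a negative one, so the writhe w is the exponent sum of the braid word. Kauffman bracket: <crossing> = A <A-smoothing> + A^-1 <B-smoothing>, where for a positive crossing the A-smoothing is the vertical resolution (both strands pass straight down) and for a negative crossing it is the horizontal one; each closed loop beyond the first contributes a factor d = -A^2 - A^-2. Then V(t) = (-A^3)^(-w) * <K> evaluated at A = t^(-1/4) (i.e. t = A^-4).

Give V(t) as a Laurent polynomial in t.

Reading the diagram top to bottom ('/'-over between positions i,i+1 = s_i, '\'-over = s_i^-1): braid word = s2^-1 s1 s2 s2 s1^-1 s1^-1 s2 s1^-1 s2 s2 s2 s1^-1 s1^-1 s2.
The presented braid s2^-1 s1 s2 s2 s1^-1 s1^-1 s2 s1^-1 s2 s2 s2 s1^-1 s1^-1 s2 on 3 strands reduces by inverse Markov moves (closure unchanged at each step):
  Deconjugate: the word is γ·β·γ⁻¹ with γ = s2^-1 s1 (prefix) and γ⁻¹ = s1^-1 s2 (suffix); strip both.
Reduced to β = s2 s2 s1^-1 s1^-1 s2 s1^-1 s2 s2 s2 s1^-1 on 3 strands, 10 crossings.
Compute on β:
Braid: s2 s2 s1^-1 s1^-1 s2 s1^-1 s2 s2 s2 s1^-1 on 3 strands, 10 crossings.
Writhe w = (#positive) - (#negative) = 6 - 4 = 2.
Computing the Kauffman bracket via state sum. There are 2^10 = 1024 states.
For each crossing: s=0 is the vertical smoothing, s=1 horizontal. Crossing k contributes A^(sign_k * (1 - 2*s_k)); loop factor d = -A^2 - A^-2.
Tabulate the states by total A-exponent and number of loops L (A-exp: L × count):
  A^10: L=5 ×1
  A^8: L=4 ×10
  A^6: L=3 ×41, L=5 ×4
  A^4: L=2 ×81, L=4 ×38, L=6 ×1
  A^2: L=1 ×71, L=3 ×117, L=5 ×22
  A^0: L=2 ×154, L=4 ×91, L=6 ×7
  A^-2: L=3 ×168, L=5 ×41, L=7 ×1
  A^-4: L=4 ×110, L=6 ×10
  A^-6: L=5 ×44, L=7 ×1
  A^-8: L=6 ×10
  A^-10: L=7 ×1
Each group contributes A^e * Σ count * d^(L-1):
Powers of d = -A^2 - A^-2: d^2 = A^4 + 2 + A^-4; d^3 = -A^6 - 3*A^2 - 3*A^-2 - A^-6; d^4 = A^8 + 4*A^4 + 6 + 4*A^-4 + A^-8; d^5 = -A^10 - 5*A^6 - 10*A^2 - 10*A^-2 - 5*A^-6 - A^-10; d^6 = A^12 + 6*A^8 + 15*A^4 + 20 + 15*A^-4 + 6*A^-8 + A^-12.
  A^10 * (d^4) = A^18 + 4*A^14 + 6*A^10 + 4*A^6 + A^2
  A^8 * (10*d^3) = -10*A^14 - 30*A^10 - 30*A^6 - 10*A^2
  A^6 * (41*d^2 + 4*d^4) = 4*A^14 + 57*A^10 + 106*A^6 + 57*A^2 + 4*A^-2
  A^4 * (81*d + 38*d^3 + d^5) = -A^14 - 43*A^10 - 205*A^6 - 205*A^2 - 43*A^-2 - A^-6
  A^2 * (71 + 117*d^2 + 22*d^4) = 22*A^10 + 205*A^6 + 437*A^2 + 205*A^-2 + 22*A^-6
  A^0 * (154*d + 91*d^3 + 7*d^5) = -7*A^10 - 126*A^6 - 497*A^2 - 497*A^-2 - 126*A^-6 - 7*A^-10
  A^-2 * (168*d^2 + 41*d^4 + d^6) = A^10 + 47*A^6 + 347*A^2 + 602*A^-2 + 347*A^-6 + 47*A^-10 + A^-14
  A^-4 * (110*d^3 + 10*d^5) = -10*A^6 - 160*A^2 - 430*A^-2 - 430*A^-6 - 160*A^-10 - 10*A^-14
  A^-6 * (44*d^4 + d^6) = A^6 + 50*A^2 + 191*A^-2 + 284*A^-6 + 191*A^-10 + 50*A^-14 + A^-18
  A^-8 * (10*d^5) = -10*A^2 - 50*A^-2 - 100*A^-6 - 100*A^-10 - 50*A^-14 - 10*A^-18
  A^-10 * (d^6) = A^2 + 6*A^-2 + 15*A^-6 + 20*A^-10 + 15*A^-14 + 6*A^-18 + A^-22
Summing the groups: <K> = A^18 - 3*A^14 + 6*A^10 - 8*A^6 + 11*A^2 - 12*A^-2 + 11*A^-6 - 9*A^-10 + 6*A^-14 - 3*A^-18 + A^-22
Normalise by the writhe: (-A^3)^(-w) = (-A^3)^(-2) = A^-6, so f(A) = A^-6 * <K> = A^12 - 3*A^8 + 6*A^4 - 8 + 11*A^-4 - 12*A^-8 + 11*A^-12 - 9*A^-16 + 6*A^-20 - 3*A^-24 + A^-28.
Substitute A = t^(-1/4), i.e. A^e → t^(-e/4): V(t) = t^7 - 3*t^6 + 6*t^5 - 9*t^4 + 11*t^3 - 12*t^2 + 11*t - 8 + 6*t^-1 - 3*t^-2 + t^-3

Answer: t^7 - 3*t^6 + 6*t^5 - 9*t^4 + 11*t^3 - 12*t^2 + 11*t - 8 + 6*t^-1 - 3*t^-2 + t^-3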